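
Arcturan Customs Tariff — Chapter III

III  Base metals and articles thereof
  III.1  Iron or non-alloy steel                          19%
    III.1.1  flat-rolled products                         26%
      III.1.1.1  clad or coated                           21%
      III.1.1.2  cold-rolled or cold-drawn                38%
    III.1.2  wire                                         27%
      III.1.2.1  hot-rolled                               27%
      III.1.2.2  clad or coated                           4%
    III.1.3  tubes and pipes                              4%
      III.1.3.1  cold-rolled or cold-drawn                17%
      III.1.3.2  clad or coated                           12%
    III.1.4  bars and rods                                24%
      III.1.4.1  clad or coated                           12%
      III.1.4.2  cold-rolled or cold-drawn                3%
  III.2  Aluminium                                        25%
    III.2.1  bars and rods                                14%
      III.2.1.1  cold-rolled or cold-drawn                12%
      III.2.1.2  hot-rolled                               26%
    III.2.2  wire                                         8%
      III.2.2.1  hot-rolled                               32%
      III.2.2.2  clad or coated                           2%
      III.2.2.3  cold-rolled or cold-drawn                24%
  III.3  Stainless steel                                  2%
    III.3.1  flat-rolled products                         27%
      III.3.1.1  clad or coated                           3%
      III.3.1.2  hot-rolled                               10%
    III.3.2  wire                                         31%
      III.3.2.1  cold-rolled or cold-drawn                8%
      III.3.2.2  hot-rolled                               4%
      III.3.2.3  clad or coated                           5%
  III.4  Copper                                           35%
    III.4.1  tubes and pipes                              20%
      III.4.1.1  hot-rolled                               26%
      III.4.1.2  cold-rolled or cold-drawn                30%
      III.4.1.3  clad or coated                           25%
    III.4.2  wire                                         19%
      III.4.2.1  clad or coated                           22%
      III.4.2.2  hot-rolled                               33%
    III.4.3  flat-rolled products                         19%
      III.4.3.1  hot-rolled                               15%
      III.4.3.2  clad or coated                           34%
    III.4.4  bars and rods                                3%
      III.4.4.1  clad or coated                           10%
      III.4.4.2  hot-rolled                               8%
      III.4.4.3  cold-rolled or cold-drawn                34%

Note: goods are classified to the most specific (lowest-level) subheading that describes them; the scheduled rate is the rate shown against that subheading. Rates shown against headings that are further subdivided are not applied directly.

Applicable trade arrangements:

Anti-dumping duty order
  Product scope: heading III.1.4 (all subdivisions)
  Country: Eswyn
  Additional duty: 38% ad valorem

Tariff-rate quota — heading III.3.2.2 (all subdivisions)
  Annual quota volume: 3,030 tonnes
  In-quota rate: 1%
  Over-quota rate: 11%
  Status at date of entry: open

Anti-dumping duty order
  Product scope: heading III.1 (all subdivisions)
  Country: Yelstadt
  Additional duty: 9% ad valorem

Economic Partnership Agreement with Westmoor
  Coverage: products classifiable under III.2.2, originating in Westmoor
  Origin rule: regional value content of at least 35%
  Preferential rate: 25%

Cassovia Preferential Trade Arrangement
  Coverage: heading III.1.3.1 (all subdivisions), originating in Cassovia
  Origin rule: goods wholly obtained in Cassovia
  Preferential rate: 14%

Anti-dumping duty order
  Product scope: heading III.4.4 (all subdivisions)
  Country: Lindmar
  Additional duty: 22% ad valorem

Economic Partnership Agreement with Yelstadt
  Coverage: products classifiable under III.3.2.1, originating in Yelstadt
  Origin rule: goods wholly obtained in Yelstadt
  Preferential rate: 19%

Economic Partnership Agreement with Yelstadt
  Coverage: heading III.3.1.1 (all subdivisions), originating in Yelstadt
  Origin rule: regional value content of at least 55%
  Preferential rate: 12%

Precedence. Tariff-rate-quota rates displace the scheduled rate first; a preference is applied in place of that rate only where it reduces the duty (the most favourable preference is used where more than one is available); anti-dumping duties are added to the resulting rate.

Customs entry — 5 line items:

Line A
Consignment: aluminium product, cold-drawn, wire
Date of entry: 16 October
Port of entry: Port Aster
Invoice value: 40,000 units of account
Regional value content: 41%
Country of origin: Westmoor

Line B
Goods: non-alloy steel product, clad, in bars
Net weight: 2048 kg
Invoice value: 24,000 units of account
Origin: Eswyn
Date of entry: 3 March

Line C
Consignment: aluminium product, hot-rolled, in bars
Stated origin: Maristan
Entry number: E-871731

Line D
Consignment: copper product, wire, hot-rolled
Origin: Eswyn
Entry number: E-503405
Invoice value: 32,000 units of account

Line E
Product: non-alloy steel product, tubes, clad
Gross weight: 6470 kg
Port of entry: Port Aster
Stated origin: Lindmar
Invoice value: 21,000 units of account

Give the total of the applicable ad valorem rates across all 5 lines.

145%

Line A: aluminium → III.2; wire → III.2.2; cold-drawn → III.2.2.3. Scheduled 24%. Westmoor agreement on III.2.2: RVC ≥ 35% → 25% available; preference 25% not lower than 24% → no reduction. → 24%.
Line B: non-alloy steel → III.1; in bars → III.1.4; clad → III.1.4.1. Scheduled 12%. anti-dumping (Eswyn, III.1.4): +38%; total 12% + 38% = 50%. → 50%.
Line C: aluminium → III.2; in bars → III.2.1; hot-rolled → III.2.1.2. Scheduled 26%. No special measure applies. → 26%.
Line D: copper → III.4; wire → III.4.2; hot-rolled → III.4.2.2. Scheduled 33%. No special measure applies. → 33%.
Line E: non-alloy steel → III.1; tubes → III.1.3; clad → III.1.3.2. Scheduled 12%. No special measure applies. → 12%.
Sum: 24% + 50% + 26% + 33% + 12% = 145%.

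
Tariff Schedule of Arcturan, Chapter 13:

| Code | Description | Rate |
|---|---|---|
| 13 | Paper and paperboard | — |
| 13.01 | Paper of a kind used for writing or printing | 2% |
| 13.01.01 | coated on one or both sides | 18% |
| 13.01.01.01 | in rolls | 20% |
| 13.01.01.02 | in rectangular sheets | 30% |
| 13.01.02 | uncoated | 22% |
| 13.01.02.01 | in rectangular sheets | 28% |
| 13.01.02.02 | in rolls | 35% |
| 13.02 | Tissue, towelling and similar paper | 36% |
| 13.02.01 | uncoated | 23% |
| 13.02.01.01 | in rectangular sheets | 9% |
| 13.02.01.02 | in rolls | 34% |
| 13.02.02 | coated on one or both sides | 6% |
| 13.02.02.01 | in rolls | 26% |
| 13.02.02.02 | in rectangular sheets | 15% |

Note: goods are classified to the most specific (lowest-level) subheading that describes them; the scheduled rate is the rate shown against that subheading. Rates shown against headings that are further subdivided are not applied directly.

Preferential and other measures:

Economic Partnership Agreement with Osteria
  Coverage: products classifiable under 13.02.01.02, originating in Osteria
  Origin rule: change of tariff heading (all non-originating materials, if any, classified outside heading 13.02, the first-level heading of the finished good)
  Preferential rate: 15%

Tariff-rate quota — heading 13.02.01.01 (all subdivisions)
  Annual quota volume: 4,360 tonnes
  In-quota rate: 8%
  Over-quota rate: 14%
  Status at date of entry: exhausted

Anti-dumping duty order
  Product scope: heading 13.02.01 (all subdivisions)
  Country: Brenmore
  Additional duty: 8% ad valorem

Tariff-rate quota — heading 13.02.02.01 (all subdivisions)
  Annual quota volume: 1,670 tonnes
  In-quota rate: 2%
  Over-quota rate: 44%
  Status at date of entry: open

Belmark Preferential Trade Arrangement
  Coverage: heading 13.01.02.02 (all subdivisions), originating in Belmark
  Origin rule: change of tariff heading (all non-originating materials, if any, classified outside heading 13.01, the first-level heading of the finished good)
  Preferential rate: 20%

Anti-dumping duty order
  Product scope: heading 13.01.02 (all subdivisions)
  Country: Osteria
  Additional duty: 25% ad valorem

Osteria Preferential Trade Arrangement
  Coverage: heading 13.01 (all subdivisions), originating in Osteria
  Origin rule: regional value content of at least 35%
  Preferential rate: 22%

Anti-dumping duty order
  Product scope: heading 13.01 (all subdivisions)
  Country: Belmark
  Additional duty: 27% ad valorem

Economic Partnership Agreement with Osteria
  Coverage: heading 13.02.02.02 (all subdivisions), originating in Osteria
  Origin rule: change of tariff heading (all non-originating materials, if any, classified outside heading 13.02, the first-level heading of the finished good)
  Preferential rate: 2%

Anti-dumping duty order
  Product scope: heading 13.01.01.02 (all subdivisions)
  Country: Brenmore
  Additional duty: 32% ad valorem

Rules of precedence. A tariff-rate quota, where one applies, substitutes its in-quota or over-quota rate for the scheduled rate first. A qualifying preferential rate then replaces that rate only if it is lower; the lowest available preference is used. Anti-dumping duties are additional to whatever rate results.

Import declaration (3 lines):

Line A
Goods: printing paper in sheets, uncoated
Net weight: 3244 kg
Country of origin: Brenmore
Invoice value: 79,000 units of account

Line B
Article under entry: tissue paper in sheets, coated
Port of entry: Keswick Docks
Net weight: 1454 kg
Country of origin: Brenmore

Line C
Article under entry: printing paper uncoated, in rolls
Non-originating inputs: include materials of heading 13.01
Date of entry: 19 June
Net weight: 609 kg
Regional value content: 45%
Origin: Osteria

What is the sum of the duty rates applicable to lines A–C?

90%

Line A: printing paper → 13.01; uncoated → 13.01.02; in sheets → 13.01.02.01. Scheduled 28%. No special measure applies. → 28%.
Line B: tissue paper → 13.02; coated → 13.02.02; in sheets → 13.02.02.02. Scheduled 15%. No special measure applies. → 15%.
Line C: printing paper → 13.01; uncoated → 13.01.02; in rolls → 13.01.02.02. Scheduled 35%. Osteria agreement on 13.02.01.02: 13.01.02.02 not covered; Osteria agreement on 13.01: RVC ≥ 35% → 22% available; Osteria agreement on 13.02.02.02: 13.01.02.02 not covered; preferential 22%; anti-dumping (Osteria, 13.01.02): +25%; total 22% + 25% = 47%. → 47%.
Sum: 28% + 15% + 47% = 90%.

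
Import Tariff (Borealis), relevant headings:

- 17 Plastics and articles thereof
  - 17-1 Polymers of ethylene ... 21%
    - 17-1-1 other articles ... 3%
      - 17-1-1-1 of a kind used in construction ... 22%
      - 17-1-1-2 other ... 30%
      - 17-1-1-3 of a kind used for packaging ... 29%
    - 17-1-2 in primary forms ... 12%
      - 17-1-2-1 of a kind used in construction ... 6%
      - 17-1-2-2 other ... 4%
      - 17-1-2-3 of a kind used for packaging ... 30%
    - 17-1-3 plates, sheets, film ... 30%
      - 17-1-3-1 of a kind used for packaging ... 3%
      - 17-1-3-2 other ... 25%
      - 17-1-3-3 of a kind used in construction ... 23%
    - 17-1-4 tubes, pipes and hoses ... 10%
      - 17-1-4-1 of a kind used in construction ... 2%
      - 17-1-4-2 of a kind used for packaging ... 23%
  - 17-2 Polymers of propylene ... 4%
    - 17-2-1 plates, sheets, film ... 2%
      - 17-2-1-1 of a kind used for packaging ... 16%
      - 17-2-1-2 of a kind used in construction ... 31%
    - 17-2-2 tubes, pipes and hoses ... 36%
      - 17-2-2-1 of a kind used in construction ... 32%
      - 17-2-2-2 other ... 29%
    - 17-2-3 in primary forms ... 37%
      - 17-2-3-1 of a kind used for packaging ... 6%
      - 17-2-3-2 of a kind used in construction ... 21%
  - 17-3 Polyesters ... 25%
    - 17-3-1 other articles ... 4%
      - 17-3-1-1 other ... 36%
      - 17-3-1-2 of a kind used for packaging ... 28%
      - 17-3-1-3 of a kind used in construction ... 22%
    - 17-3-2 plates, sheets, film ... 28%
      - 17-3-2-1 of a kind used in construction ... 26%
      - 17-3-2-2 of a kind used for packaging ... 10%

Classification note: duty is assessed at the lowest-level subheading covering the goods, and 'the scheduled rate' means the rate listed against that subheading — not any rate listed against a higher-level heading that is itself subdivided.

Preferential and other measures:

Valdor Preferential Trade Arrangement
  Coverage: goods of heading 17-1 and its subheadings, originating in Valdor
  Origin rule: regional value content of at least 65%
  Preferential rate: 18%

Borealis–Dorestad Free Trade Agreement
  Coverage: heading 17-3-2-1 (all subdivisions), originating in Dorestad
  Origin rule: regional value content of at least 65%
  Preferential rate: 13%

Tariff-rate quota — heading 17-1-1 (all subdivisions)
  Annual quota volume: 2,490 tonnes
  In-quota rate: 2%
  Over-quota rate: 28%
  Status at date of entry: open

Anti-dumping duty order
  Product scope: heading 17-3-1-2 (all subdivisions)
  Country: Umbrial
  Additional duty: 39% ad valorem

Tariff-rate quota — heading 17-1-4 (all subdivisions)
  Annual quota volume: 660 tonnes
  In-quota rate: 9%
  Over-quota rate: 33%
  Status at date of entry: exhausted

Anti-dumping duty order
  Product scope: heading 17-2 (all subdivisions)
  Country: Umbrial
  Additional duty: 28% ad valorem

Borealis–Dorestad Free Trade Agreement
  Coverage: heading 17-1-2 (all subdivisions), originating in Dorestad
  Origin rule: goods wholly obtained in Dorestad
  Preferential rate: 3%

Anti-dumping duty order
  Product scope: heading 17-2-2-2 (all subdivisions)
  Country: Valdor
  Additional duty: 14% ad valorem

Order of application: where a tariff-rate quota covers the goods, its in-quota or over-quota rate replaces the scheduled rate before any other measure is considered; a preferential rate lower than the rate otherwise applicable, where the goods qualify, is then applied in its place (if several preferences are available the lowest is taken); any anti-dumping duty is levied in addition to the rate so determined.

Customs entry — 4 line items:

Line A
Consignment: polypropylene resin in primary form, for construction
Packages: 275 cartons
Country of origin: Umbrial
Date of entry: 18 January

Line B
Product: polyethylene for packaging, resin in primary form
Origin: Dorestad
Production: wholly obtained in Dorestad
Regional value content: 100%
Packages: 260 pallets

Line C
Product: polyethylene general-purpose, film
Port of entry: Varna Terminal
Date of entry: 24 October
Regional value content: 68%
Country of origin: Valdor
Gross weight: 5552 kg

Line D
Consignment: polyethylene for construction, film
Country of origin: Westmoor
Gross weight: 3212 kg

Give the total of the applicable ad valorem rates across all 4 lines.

93%

Line A: polypropylene → 17-2; resin in primary form → 17-2-3; for construction → 17-2-3-2. Scheduled 21%. anti-dumping (Umbrial, 17-2): +28%; total 21% + 28% = 49%. → 49%.
Line B: polyethylene → 17-1; resin in primary form → 17-1-2; for packaging → 17-1-2-3. Scheduled 30%. Dorestad agreement on 17-3-2-1: 17-1-2-3 not covered; Dorestad agreement on 17-1-2: wholly obtained → 3% available; preferential 3%. → 3%.
Line C: polyethylene → 17-1; film → 17-1-3; general-purpose → 17-1-3-2. Scheduled 25%. Valdor agreement on 17-1: RVC ≥ 65% → 18% available; preferential 18%. → 18%.
Line D: polyethylene → 17-1; film → 17-1-3; for construction → 17-1-3-3. Scheduled 23%. No special measure applies. → 23%.
Sum: 49% + 3% + 18% + 23% = 93%.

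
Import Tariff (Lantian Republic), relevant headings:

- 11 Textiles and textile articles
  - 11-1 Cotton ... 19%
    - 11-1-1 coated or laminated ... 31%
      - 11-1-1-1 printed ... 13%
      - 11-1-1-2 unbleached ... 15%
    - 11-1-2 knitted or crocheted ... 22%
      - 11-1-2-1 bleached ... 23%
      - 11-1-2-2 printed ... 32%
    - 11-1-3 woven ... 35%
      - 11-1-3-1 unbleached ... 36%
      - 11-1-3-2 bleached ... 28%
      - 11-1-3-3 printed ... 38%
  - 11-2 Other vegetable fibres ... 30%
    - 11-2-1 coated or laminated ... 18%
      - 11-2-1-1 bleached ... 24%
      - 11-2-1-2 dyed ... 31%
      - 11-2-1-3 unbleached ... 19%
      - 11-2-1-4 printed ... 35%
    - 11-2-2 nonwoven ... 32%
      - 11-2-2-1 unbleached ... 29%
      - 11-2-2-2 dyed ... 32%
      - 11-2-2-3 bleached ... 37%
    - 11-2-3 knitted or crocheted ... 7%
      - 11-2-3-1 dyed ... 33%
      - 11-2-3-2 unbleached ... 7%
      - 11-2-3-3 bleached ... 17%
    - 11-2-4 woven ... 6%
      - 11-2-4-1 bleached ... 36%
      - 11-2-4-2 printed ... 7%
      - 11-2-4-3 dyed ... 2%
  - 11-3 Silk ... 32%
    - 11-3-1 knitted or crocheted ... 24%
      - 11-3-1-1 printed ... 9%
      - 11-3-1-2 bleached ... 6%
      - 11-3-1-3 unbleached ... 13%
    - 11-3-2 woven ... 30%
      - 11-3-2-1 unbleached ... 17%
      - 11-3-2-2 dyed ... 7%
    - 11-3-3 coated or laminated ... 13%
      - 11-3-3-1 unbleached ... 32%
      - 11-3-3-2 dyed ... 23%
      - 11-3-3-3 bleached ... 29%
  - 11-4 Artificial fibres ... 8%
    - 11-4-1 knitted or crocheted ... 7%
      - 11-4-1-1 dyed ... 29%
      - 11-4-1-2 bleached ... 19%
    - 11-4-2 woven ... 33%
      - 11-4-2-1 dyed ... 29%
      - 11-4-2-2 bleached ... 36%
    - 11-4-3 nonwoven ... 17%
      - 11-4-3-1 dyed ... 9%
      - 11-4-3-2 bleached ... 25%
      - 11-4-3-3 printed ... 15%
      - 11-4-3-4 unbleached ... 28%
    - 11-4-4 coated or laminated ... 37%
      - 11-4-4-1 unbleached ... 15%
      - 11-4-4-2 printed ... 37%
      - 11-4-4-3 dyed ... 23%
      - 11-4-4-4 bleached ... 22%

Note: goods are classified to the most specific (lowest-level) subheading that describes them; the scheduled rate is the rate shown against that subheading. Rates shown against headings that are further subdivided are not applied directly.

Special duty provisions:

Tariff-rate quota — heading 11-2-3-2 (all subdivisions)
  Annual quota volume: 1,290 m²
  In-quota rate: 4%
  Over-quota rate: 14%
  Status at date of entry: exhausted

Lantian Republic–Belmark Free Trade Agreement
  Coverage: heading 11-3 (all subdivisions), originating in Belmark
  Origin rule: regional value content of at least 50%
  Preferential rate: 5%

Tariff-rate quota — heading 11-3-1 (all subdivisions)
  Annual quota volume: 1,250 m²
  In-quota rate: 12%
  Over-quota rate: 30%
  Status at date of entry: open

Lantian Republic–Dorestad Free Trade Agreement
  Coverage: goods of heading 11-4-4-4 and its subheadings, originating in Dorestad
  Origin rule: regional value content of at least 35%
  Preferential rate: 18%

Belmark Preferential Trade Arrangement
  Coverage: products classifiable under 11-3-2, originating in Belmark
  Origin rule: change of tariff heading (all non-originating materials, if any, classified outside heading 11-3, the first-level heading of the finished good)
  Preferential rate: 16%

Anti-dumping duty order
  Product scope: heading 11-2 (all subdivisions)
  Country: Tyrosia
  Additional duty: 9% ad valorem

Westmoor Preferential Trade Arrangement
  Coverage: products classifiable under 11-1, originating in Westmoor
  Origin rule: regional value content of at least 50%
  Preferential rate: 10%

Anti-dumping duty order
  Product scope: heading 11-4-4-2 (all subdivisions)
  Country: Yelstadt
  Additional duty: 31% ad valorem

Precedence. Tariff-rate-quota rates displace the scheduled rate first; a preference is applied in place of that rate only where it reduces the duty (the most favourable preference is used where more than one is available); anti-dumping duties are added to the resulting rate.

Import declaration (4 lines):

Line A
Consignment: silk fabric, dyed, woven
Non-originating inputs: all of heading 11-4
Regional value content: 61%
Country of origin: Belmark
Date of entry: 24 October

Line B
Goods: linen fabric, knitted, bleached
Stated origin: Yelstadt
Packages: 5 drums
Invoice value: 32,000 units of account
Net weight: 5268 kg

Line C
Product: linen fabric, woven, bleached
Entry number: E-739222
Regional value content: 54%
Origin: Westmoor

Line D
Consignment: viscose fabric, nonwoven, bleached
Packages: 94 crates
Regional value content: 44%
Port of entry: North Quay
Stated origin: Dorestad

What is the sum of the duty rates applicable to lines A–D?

83%

Line A: silk → 11-3; woven → 11-3-2; dyed → 11-3-2-2. Scheduled 7%. Belmark agreement on 11-3: RVC ≥ 50% → 5% available; Belmark agreement on 11-3-2: CTH met → 16% available; preferential 5%. → 5%.
Line B: linen → 11-2; knitted → 11-2-3; bleached → 11-2-3-3. Scheduled 17%. No special measure applies. → 17%.
Line C: linen → 11-2; woven → 11-2-4; bleached → 11-2-4-1. Scheduled 36%. Westmoor agreement on 11-1: 11-2-4-1 not covered. → 36%.
Line D: viscose → 11-4; nonwoven → 11-4-3; bleached → 11-4-3-2. Scheduled 25%. Dorestad agreement on 11-4-4-4: 11-4-3-2 not covered. → 25%.
Sum: 5% + 17% + 36% + 25% = 83%.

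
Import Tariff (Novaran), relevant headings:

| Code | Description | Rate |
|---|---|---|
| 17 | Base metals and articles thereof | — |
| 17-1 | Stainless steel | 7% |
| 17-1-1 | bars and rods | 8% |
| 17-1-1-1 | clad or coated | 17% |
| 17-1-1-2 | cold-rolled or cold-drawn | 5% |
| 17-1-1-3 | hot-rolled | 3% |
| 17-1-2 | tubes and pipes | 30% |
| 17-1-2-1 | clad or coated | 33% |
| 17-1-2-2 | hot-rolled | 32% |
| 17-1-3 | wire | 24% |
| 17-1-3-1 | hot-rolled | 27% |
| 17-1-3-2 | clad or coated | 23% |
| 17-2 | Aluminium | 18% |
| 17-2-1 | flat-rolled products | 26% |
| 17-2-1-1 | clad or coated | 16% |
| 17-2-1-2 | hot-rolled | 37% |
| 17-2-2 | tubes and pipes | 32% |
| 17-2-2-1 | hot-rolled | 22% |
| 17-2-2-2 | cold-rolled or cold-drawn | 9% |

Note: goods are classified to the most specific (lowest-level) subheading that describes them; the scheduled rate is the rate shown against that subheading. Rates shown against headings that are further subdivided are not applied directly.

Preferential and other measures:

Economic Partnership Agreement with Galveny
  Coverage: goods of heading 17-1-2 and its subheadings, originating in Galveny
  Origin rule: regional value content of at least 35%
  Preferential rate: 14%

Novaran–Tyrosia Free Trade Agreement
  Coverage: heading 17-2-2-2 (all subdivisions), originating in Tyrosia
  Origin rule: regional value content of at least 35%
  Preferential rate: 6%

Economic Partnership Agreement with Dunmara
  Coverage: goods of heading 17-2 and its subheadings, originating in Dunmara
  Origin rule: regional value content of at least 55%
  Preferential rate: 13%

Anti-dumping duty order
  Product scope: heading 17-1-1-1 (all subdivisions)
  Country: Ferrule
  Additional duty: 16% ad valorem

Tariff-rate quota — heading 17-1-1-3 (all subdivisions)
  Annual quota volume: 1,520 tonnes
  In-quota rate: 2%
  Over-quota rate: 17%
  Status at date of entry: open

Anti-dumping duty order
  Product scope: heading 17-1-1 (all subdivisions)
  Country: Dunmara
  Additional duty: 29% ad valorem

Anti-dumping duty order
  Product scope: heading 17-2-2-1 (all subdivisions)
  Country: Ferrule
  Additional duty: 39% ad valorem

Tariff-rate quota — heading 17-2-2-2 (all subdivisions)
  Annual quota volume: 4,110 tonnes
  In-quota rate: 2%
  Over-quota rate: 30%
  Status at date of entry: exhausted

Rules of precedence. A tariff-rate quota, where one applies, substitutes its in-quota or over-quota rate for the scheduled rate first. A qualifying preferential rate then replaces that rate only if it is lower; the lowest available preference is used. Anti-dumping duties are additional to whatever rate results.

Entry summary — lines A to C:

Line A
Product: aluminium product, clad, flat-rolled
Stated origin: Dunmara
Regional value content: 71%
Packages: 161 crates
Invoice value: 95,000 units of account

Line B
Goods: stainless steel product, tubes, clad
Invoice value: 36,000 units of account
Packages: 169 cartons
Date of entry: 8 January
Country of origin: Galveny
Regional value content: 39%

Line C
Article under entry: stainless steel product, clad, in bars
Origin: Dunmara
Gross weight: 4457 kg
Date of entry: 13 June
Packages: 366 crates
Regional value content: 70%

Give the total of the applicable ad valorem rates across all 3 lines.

73%

Line A: aluminium → 17-2; flat-rolled → 17-2-1; clad → 17-2-1-1. Scheduled 16%. Dunmara agreement on 17-2: RVC ≥ 55% → 13% available; preferential 13%. → 13%.
Line B: stainless steel → 17-1; tubes → 17-1-2; clad → 17-1-2-1. Scheduled 33%. Galveny agreement on 17-1-2: RVC ≥ 35% → 14% available; preferential 14%. → 14%.
Line C: stainless steel → 17-1; in bars → 17-1-1; clad → 17-1-1-1. Scheduled 17%. Dunmara agreement on 17-2: 17-1-1-1 not covered; anti-dumping (Dunmara, 17-1-1): +29%; total 17% + 29% = 46%. → 46%.
Sum: 13% + 14% + 46% = 73%.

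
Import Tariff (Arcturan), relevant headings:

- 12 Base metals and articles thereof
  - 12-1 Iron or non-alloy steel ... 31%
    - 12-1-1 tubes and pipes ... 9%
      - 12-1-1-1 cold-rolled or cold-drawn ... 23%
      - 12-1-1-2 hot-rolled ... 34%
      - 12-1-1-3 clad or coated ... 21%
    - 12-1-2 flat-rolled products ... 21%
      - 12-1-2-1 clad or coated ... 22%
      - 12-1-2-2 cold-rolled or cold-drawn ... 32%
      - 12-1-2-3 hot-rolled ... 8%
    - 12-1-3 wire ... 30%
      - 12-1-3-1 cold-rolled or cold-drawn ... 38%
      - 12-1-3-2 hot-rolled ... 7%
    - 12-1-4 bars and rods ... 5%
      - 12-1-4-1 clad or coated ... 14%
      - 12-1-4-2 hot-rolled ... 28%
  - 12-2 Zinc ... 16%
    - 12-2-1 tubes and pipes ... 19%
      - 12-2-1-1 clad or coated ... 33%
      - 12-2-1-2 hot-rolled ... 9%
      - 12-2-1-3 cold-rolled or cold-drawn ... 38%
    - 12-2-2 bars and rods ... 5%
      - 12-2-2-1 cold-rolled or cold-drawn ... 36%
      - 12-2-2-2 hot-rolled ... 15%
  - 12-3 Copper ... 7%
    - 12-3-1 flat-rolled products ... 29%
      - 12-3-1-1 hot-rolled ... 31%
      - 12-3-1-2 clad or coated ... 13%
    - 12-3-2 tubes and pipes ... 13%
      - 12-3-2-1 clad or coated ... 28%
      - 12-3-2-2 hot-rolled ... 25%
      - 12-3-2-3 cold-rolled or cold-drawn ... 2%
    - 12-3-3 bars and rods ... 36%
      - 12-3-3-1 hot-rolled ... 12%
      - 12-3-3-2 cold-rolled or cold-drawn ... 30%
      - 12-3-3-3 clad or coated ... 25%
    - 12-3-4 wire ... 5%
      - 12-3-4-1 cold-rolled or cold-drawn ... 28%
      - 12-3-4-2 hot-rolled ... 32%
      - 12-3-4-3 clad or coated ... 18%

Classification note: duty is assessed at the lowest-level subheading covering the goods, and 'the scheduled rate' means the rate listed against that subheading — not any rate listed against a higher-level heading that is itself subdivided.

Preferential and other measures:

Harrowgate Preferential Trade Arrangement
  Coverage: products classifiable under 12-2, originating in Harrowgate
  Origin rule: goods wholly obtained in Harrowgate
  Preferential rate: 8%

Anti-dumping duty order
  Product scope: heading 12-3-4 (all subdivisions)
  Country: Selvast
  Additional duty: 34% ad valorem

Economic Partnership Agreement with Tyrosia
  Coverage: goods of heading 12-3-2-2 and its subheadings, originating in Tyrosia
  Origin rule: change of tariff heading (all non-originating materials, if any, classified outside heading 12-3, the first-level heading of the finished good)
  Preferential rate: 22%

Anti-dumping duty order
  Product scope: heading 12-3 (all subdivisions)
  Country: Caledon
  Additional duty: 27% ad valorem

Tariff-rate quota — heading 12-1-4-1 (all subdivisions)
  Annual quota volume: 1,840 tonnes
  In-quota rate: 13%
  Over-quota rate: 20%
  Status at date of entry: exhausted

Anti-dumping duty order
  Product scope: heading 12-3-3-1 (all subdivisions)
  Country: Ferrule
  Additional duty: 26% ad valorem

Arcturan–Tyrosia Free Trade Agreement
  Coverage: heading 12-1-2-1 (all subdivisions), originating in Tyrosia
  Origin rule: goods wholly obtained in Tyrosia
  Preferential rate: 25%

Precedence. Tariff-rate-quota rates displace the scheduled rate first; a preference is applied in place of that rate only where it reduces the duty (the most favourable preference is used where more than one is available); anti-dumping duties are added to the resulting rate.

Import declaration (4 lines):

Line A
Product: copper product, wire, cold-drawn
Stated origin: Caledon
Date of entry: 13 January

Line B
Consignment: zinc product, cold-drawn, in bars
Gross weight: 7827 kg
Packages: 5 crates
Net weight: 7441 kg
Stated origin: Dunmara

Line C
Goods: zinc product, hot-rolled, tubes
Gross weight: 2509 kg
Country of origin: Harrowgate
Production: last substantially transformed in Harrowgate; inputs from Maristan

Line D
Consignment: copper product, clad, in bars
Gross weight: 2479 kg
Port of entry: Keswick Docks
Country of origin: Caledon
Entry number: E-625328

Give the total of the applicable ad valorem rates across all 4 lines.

152%

Line A: copper → 12-3; wire → 12-3-4; cold-drawn → 12-3-4-1. Scheduled 28%. anti-dumping (Caledon, 12-3): +27%; total 28% + 27% = 55%. → 55%.
Line B: zinc → 12-2; in bars → 12-2-2; cold-drawn → 12-2-2-1. Scheduled 36%. No special measure applies. → 36%.
Line C: zinc → 12-2; tubes → 12-2-1; hot-rolled → 12-2-1-2. Scheduled 9%. Harrowgate agreement on 12-2: not wholly obtained. → 9%.
Line D: copper → 12-3; in bars → 12-3-3; clad → 12-3-3-3. Scheduled 25%. anti-dumping (Caledon, 12-3): +27%; total 25% + 27% = 52%. → 52%.
Sum: 55% + 36% + 9% + 52% = 152%.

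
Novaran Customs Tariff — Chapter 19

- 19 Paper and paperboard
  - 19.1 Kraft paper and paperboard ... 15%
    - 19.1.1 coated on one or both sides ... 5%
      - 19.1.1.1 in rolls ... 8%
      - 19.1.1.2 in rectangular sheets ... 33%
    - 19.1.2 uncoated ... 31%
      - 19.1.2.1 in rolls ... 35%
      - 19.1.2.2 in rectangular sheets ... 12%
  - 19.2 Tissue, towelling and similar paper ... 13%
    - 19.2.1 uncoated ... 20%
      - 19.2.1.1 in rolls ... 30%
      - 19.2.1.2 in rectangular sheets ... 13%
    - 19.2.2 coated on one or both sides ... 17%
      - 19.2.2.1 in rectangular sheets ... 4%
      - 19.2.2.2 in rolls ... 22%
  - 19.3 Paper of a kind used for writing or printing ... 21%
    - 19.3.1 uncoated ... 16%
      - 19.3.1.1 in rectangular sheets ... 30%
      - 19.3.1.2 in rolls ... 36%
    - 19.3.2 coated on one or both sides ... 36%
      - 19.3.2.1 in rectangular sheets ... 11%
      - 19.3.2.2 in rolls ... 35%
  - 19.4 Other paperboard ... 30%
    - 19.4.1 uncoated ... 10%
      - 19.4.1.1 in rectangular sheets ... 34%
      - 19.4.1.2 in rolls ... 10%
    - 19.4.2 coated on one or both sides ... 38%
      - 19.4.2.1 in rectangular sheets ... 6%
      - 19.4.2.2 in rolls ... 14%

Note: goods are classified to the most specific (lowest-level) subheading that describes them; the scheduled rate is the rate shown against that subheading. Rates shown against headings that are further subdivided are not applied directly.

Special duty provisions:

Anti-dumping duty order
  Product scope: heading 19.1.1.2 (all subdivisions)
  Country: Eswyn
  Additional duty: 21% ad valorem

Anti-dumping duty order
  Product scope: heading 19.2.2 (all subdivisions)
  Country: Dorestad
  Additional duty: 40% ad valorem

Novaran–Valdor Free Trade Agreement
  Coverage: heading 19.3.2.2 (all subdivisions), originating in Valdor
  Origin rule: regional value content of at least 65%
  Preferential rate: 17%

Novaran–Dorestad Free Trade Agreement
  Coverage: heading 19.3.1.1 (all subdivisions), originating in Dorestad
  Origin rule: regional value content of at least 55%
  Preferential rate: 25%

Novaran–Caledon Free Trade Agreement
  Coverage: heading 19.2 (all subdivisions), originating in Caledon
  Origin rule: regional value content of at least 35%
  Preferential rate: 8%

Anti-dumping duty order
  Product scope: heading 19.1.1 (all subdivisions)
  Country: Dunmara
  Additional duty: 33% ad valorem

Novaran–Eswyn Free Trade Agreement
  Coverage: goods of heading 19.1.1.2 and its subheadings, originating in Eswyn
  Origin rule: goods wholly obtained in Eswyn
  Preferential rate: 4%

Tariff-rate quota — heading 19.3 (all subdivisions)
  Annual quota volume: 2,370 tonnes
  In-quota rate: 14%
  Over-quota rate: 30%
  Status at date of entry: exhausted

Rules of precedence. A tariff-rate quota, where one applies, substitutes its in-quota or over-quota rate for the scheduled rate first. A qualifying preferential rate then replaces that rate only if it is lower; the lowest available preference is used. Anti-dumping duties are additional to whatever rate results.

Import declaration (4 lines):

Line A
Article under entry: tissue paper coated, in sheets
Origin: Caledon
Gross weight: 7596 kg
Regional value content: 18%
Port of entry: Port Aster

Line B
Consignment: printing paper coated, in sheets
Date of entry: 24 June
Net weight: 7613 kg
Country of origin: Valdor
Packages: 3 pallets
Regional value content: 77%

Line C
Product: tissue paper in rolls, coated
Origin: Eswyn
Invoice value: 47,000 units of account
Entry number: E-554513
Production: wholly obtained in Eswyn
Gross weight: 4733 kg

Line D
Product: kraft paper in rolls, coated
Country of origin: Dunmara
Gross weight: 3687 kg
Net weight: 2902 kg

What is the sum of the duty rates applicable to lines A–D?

97%

Line A: tissue paper → 19.2; coated → 19.2.2; in sheets → 19.2.2.1. Scheduled 4%. Caledon agreement on 19.2: RVC < 35%. → 4%.
Line B: printing paper → 19.3; coated → 19.3.2; in sheets → 19.3.2.1. Scheduled 11%. quota on 19.3 exhausted → over-quota 30%; Valdor agreement on 19.3.2.2: 19.3.2.1 not covered. → 30%.
Line C: tissue paper → 19.2; coated → 19.2.2; in rolls → 19.2.2.2. Scheduled 22%. Eswyn agreement on 19.1.1.2: 19.2.2.2 not covered. → 22%.
Line D: kraft paper → 19.1; coated → 19.1.1; in rolls → 19.1.1.1. Scheduled 8%. anti-dumping (Dunmara, 19.1.1): +33%; total 8% + 33% = 41%. → 41%.
Sum: 4% + 30% + 22% + 41% = 97%.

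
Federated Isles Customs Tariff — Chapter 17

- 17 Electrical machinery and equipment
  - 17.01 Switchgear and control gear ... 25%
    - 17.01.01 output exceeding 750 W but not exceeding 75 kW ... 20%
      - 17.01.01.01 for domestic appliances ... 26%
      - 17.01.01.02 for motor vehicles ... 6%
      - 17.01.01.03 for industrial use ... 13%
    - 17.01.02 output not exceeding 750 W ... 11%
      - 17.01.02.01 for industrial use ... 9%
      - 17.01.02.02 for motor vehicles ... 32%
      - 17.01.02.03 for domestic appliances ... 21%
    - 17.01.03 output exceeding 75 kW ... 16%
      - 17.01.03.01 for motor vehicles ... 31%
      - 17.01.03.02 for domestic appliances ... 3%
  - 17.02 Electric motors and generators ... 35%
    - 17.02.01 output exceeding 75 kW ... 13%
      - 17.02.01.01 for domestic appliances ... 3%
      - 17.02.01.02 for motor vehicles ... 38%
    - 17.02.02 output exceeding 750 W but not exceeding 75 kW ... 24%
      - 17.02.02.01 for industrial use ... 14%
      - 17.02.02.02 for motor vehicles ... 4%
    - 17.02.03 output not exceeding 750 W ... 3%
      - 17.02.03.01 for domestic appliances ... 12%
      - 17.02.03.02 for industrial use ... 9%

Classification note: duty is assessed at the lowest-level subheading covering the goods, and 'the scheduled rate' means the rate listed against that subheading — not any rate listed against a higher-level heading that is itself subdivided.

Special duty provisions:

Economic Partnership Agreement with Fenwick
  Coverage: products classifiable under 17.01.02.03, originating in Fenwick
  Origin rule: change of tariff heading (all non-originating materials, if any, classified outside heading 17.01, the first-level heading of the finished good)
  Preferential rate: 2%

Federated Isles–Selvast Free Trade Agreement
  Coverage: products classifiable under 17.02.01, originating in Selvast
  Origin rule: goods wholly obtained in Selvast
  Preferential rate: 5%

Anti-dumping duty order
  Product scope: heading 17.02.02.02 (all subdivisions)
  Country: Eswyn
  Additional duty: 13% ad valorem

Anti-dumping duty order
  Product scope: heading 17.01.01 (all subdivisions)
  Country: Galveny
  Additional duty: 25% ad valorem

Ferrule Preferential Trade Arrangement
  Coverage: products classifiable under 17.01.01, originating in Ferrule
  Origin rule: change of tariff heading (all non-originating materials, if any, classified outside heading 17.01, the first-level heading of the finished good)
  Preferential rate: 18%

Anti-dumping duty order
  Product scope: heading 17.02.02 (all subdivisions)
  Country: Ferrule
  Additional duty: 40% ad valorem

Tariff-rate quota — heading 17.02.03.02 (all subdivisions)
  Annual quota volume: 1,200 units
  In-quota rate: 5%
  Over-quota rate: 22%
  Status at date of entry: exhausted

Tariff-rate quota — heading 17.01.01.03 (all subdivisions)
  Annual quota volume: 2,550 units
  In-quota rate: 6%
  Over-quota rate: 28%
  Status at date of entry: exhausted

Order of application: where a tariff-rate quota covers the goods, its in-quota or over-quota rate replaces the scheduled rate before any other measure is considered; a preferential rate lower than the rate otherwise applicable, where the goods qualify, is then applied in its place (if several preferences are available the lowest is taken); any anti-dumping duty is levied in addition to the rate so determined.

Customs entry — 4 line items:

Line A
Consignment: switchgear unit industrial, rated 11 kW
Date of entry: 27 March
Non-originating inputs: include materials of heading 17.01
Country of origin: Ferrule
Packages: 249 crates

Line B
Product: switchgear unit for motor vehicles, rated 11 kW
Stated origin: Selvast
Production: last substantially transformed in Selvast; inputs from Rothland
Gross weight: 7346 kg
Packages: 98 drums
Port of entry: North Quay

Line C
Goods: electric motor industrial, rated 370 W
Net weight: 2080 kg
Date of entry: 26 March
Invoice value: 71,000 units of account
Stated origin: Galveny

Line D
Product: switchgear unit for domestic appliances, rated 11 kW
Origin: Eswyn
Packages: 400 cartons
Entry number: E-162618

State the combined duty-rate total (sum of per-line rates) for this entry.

Line A: switchgear unit → 17.01; rated 11 kW → 17.01.01; industrial → 17.01.01.03. Scheduled 13%. quota on 17.01.01.03 exhausted → over-quota 28%; Ferrule agreement on 17.01.01: CTH not met. → 28%.
Line B: switchgear unit → 17.01; rated 11 kW → 17.01.01; for motor vehicles → 17.01.01.02. Scheduled 6%. Selvast agreement on 17.02.01: 17.01.01.02 not covered. → 6%.
Line C: electric motor → 17.02; rated 370 W → 17.02.03; industrial → 17.02.03.02. Scheduled 9%. quota on 17.02.03.02 exhausted → over-quota 22%. → 22%.
Line D: switchgear unit → 17.01; rated 11 kW → 17.01.01; for domestic appliances → 17.01.01.01. Scheduled 26%. No special measure applies. → 26%.
Sum: 28% + 6% + 22% + 26% = 82%.

82%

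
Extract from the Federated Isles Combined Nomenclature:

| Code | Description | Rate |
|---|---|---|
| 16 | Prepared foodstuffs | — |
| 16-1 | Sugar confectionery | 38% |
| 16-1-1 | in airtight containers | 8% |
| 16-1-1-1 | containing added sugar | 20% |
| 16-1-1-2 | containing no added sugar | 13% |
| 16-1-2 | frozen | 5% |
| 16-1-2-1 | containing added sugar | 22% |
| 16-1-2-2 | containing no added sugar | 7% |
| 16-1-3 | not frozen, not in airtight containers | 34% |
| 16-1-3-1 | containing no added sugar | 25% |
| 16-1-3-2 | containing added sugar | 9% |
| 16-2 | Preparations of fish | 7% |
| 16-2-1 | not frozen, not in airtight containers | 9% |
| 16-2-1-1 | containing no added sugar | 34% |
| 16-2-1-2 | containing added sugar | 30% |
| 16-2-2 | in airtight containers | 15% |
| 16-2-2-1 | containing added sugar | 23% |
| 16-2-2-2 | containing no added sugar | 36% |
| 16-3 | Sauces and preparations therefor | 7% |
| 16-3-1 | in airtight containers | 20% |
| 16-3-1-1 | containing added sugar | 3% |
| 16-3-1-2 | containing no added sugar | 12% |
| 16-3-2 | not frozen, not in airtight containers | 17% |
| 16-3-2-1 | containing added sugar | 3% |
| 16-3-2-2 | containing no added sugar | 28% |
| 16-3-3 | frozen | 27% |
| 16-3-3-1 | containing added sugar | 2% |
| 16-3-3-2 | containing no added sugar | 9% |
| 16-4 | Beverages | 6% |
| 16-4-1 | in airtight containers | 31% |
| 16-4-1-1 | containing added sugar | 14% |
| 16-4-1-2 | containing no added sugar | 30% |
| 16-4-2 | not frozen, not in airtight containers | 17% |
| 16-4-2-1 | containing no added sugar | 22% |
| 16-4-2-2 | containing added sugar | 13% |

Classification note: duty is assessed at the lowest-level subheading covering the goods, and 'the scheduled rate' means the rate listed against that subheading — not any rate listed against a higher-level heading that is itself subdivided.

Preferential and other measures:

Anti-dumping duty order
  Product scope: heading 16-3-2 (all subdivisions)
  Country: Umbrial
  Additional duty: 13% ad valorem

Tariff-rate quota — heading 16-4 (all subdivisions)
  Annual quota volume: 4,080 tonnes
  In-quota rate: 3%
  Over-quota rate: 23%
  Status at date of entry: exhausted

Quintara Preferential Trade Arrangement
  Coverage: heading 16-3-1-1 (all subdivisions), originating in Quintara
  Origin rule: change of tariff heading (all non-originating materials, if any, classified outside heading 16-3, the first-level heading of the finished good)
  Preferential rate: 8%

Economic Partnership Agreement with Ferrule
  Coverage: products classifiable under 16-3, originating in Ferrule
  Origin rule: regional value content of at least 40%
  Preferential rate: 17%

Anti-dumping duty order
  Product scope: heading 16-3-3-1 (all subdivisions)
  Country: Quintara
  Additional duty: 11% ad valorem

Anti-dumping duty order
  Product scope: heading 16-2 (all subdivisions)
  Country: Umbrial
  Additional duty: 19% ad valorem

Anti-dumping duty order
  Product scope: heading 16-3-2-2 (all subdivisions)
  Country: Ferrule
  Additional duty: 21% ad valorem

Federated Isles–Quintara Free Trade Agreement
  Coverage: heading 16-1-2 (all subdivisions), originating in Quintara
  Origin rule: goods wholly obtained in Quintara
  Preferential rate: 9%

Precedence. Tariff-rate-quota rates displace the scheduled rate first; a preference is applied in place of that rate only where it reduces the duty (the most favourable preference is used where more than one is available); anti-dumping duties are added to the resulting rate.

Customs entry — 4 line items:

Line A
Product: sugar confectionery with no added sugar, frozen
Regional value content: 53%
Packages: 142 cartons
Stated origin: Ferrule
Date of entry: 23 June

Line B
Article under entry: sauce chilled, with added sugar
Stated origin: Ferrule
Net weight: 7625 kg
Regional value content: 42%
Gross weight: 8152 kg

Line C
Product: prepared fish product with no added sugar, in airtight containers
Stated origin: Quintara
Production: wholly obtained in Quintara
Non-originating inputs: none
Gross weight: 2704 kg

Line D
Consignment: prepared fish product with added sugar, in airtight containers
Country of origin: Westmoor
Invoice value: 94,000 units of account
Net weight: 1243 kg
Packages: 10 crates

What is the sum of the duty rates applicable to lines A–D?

69%

Line A: sugar confectionery → 16-1; frozen → 16-1-2; with no added sugar → 16-1-2-2. Scheduled 7%. Ferrule agreement on 16-3: 16-1-2-2 not covered. → 7%.
Line B: sauce → 16-3; chilled → 16-3-2; with added sugar → 16-3-2-1. Scheduled 3%. Ferrule agreement on 16-3: RVC ≥ 40% → 17% available; preference 17% not lower than 3% → no reduction. → 3%.
Line C: prepared fish product → 16-2; in airtight containers → 16-2-2; with no added sugar → 16-2-2-2. Scheduled 36%. Quintara agreement on 16-3-1-1: 16-2-2-2 not covered; Quintara agreement on 16-1-2: 16-2-2-2 not covered. → 36%.
Line D: prepared fish product → 16-2; in airtight containers → 16-2-2; with added sugar → 16-2-2-1. Scheduled 23%. No special measure applies. → 23%.
Sum: 7% + 3% + 36% + 23% = 69%.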